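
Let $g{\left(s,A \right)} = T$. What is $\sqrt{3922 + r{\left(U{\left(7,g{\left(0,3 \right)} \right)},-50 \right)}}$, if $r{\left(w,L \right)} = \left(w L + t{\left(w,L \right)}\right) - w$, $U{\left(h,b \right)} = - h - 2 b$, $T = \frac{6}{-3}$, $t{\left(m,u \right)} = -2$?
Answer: $\sqrt{4073} \approx 63.82$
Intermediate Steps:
$T = -2$ ($T = 6 \left(- \frac{1}{3}\right) = -2$)
$g{\left(s,A \right)} = -2$
$r{\left(w,L \right)} = -2 - w + L w$ ($r{\left(w,L \right)} = \left(w L - 2\right) - w = \left(L w - 2\right) - w = \left(-2 + L w\right) - w = -2 - w + L w$)
$\sqrt{3922 + r{\left(U{\left(7,g{\left(0,3 \right)} \right)},-50 \right)}} = \sqrt{3922 - \left(2 - 7 + 4 + 50 \left(\left(-1\right) 7 - -4\right)\right)} = \sqrt{3922 - \left(-1 + 50 \left(-7 + 4\right)\right)} = \sqrt{3922 - -151} = \sqrt{3922 + \left(-2 + 3 + 150\right)} = \sqrt{3922 + 151} = \sqrt{4073}$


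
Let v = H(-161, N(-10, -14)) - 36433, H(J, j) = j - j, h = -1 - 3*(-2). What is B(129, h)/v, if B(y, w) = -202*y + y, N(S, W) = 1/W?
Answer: 25929/36433 ≈ 0.71169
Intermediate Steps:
h = 5 (h = -1 + 6 = 5)
B(y, w) = -201*y
H(J, j) = 0
v = -36433 (v = 0 - 36433 = -36433)
B(129, h)/v = -201*129/(-36433) = -25929*(-1/36433) = 25929/36433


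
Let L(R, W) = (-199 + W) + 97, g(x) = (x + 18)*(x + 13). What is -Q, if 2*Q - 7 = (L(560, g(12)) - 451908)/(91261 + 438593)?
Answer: -542953/176618 ≈ -3.0742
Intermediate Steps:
g(x) = (13 + x)*(18 + x) (g(x) = (18 + x)*(13 + x) = (13 + x)*(18 + x))
L(R, W) = -102 + W
Q = 542953/176618 (Q = 7/2 + (((-102 + (234 + 12**2 + 31*12)) - 451908)/(91261 + 438593))/2 = 7/2 + (((-102 + (234 + 144 + 372)) - 451908)/529854)/2 = 7/2 + (((-102 + 750) - 451908)*(1/529854))/2 = 7/2 + ((648 - 451908)*(1/529854))/2 = 7/2 + (-451260*1/529854)/2 = 7/2 + (1/2)*(-75210/88309) = 7/2 - 37605/88309 = 542953/176618 ≈ 3.0742)
-Q = -1*542953/176618 = -542953/176618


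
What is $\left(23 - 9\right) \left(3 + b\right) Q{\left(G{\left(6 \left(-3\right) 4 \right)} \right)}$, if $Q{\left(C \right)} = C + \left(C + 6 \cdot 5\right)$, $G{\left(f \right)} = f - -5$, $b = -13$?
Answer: $14560$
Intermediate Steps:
$G{\left(f \right)} = 5 + f$ ($G{\left(f \right)} = f + 5 = 5 + f$)
$Q{\left(C \right)} = 30 + 2 C$ ($Q{\left(C \right)} = C + \left(C + 30\right) = C + \left(30 + C\right) = 30 + 2 C$)
$\left(23 - 9\right) \left(3 + b\right) Q{\left(G{\left(6 \left(-3\right) 4 \right)} \right)} = \left(23 - 9\right) \left(3 - 13\right) \left(30 + 2 \left(5 + 6 \left(-3\right) 4\right)\right) = \left(23 - 9\right) \left(-10\right) \left(30 + 2 \left(5 - 72\right)\right) = 14 \left(-10\right) \left(30 + 2 \left(5 - 72\right)\right) = - 140 \left(30 + 2 \left(-67\right)\right) = - 140 \left(30 - 134\right) = \left(-140\right) \left(-104\right) = 14560$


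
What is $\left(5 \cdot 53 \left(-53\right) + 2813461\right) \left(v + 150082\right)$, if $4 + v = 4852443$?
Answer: $14004137327736$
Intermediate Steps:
$v = 4852439$ ($v = -4 + 4852443 = 4852439$)
$\left(5 \cdot 53 \left(-53\right) + 2813461\right) \left(v + 150082\right) = \left(5 \cdot 53 \left(-53\right) + 2813461\right) \left(4852439 + 150082\right) = \left(265 \left(-53\right) + 2813461\right) 5002521 = \left(-14045 + 2813461\right) 5002521 = 2799416 \cdot 5002521 = 14004137327736$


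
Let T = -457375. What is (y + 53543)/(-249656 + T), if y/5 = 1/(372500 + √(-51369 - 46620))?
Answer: -825492349137503/10900559941667851 + 5*I*√97989/98105039475010659 ≈ -0.075729 + 1.5954e-14*I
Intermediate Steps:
y = 5/(372500 + I*√97989) (y = 5/(372500 + √(-51369 - 46620)) = 5/(372500 + √(-97989)) = 5/(372500 + I*√97989) ≈ 1.3423e-5 - 1.128e-8*I)
(y + 53543)/(-249656 + T) = ((1862500/138756347989 - 5*I*√97989/138756347989) + 53543)/(-249656 - 457375) = (7429431142237527/138756347989 - 5*I*√97989/138756347989)/(-707031) = (7429431142237527/138756347989 - 5*I*√97989/138756347989)*(-1/707031) = -825492349137503/10900559941667851 + 5*I*√97989/98105039475010659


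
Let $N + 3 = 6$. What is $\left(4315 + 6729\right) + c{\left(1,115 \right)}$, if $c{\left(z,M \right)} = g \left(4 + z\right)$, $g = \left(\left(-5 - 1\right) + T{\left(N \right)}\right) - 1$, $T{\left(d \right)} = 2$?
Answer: $11019$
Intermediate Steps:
$N = 3$ ($N = -3 + 6 = 3$)
$g = -5$ ($g = \left(\left(-5 - 1\right) + 2\right) - 1 = \left(-6 + 2\right) - 1 = -4 - 1 = -5$)
$c{\left(z,M \right)} = -20 - 5 z$ ($c{\left(z,M \right)} = - 5 \left(4 + z\right) = -20 - 5 z$)
$\left(4315 + 6729\right) + c{\left(1,115 \right)} = \left(4315 + 6729\right) - 25 = 11044 - 25 = 11019$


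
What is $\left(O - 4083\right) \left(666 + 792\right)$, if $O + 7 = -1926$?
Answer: $-8771328$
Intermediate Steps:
$O = -1933$ ($O = -7 - 1926 = -1933$)
$\left(O - 4083\right) \left(666 + 792\right) = \left(-1933 - 4083\right) \left(666 + 792\right) = \left(-6016\right) 1458 = -8771328$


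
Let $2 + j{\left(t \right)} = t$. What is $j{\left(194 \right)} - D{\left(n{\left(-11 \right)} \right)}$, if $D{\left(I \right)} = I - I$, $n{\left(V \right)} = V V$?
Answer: $192$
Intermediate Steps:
$j{\left(t \right)} = -2 + t$
$n{\left(V \right)} = V^{2}$
$D{\left(I \right)} = 0$
$j{\left(194 \right)} - D{\left(n{\left(-11 \right)} \right)} = \left(-2 + 194\right) - 0 = 192 + 0 = 192$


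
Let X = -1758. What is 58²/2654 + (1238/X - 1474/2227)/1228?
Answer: 4039727972375/3189909645348 ≈ 1.2664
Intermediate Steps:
58²/2654 + (1238/X - 1474/2227)/1228 = 58²/2654 + (1238/(-1758) - 1474/2227)/1228 = 3364*(1/2654) + (1238*(-1/1758) - 1474*1/2227)*(1/1228) = 1682/1327 + (-619/879 - 1474/2227)*(1/1228) = 1682/1327 - 2674159/1957533*1/1228 = 1682/1327 - 2674159/2403850524 = 4039727972375/3189909645348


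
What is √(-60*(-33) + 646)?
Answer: √2626 ≈ 51.245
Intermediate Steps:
√(-60*(-33) + 646) = √(1980 + 646) = √2626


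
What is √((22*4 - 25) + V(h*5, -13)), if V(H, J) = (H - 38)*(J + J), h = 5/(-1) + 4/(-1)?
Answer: √2221 ≈ 47.128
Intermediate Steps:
h = -9 (h = 5*(-1) + 4*(-1) = -5 - 4 = -9)
V(H, J) = 2*J*(-38 + H) (V(H, J) = (-38 + H)*(2*J) = 2*J*(-38 + H))
√((22*4 - 25) + V(h*5, -13)) = √((22*4 - 25) + 2*(-13)*(-38 - 9*5)) = √((88 - 25) + 2*(-13)*(-38 - 45)) = √(63 + 2*(-13)*(-83)) = √(63 + 2158) = √2221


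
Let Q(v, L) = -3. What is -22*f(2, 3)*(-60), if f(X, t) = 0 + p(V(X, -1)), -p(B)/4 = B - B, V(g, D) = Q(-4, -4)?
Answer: 0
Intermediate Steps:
V(g, D) = -3
p(B) = 0 (p(B) = -4*(B - B) = -4*0 = 0)
f(X, t) = 0 (f(X, t) = 0 + 0 = 0)
-22*f(2, 3)*(-60) = -22*0*(-60) = 0*(-60) = 0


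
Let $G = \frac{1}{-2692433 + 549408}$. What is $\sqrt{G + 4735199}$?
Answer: $\frac{\sqrt{869866691675248254}}{428605} \approx 2176.1$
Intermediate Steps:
$G = - \frac{1}{2143025}$ ($G = \frac{1}{-2143025} = - \frac{1}{2143025} \approx -4.6663 \cdot 10^{-7}$)
$\sqrt{G + 4735199} = \sqrt{- \frac{1}{2143025} + 4735199} = \sqrt{\frac{10147649836974}{2143025}} = \frac{\sqrt{869866691675248254}}{428605}$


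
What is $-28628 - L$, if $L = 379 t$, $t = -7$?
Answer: $-25975$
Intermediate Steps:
$L = -2653$ ($L = 379 \left(-7\right) = -2653$)
$-28628 - L = -28628 - -2653 = -28628 + 2653 = -25975$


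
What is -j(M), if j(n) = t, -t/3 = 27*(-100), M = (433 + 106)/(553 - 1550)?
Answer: -8100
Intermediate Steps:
M = -539/997 (M = 539/(-997) = 539*(-1/997) = -539/997 ≈ -0.54062)
t = 8100 (t = -81*(-100) = -3*(-2700) = 8100)
j(n) = 8100
-j(M) = -1*8100 = -8100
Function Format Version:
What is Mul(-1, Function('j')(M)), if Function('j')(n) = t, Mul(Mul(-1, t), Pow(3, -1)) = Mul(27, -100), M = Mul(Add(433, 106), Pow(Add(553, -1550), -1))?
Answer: -8100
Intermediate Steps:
M = Rational(-539, 997) (M = Mul(539, Pow(-997, -1)) = Mul(539, Rational(-1, 997)) = Rational(-539, 997) ≈ -0.54062)
t = 8100 (t = Mul(-3, Mul(27, -100)) = Mul(-3, -2700) = 8100)
Function('j')(n) = 8100
Mul(-1, Function('j')(M)) = Mul(-1, 8100) = -8100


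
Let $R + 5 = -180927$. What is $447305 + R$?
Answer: $266373$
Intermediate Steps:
$R = -180932$ ($R = -5 - 180927 = -180932$)
$447305 + R = 447305 - 180932 = 266373$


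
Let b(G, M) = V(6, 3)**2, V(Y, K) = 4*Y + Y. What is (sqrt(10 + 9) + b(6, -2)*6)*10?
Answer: 54000 + 10*sqrt(19) ≈ 54044.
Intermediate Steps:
V(Y, K) = 5*Y
b(G, M) = 900 (b(G, M) = (5*6)**2 = 30**2 = 900)
(sqrt(10 + 9) + b(6, -2)*6)*10 = (sqrt(10 + 9) + 900*6)*10 = (sqrt(19) + 5400)*10 = (5400 + sqrt(19))*10 = 54000 + 10*sqrt(19)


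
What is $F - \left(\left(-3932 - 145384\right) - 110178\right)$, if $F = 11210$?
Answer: $270704$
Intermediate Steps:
$F - \left(\left(-3932 - 145384\right) - 110178\right) = 11210 - \left(\left(-3932 - 145384\right) - 110178\right) = 11210 - \left(-149316 - 110178\right) = 11210 - -259494 = 11210 + 259494 = 270704$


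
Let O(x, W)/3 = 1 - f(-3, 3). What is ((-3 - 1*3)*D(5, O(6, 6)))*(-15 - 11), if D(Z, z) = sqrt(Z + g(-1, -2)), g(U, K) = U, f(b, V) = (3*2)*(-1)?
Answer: 312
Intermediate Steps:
f(b, V) = -6 (f(b, V) = 6*(-1) = -6)
O(x, W) = 21 (O(x, W) = 3*(1 - 1*(-6)) = 3*(1 + 6) = 3*7 = 21)
D(Z, z) = sqrt(-1 + Z) (D(Z, z) = sqrt(Z - 1) = sqrt(-1 + Z))
((-3 - 1*3)*D(5, O(6, 6)))*(-15 - 11) = ((-3 - 1*3)*sqrt(-1 + 5))*(-15 - 11) = ((-3 - 3)*sqrt(4))*(-26) = -6*2*(-26) = -12*(-26) = 312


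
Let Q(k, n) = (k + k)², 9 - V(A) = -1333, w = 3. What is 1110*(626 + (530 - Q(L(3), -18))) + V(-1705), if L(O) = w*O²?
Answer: -1952258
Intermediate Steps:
V(A) = 1342 (V(A) = 9 - 1*(-1333) = 9 + 1333 = 1342)
L(O) = 3*O²
Q(k, n) = 4*k² (Q(k, n) = (2*k)² = 4*k²)
1110*(626 + (530 - Q(L(3), -18))) + V(-1705) = 1110*(626 + (530 - 4*(3*3²)²)) + 1342 = 1110*(626 + (530 - 4*(3*9)²)) + 1342 = 1110*(626 + (530 - 4*27²)) + 1342 = 1110*(626 + (530 - 4*729)) + 1342 = 1110*(626 + (530 - 1*2916)) + 1342 = 1110*(626 + (530 - 2916)) + 1342 = 1110*(626 - 2386) + 1342 = 1110*(-1760) + 1342 = -1953600 + 1342 = -1952258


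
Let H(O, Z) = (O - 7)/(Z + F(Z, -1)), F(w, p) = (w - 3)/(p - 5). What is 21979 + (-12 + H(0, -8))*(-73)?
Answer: 842569/37 ≈ 22772.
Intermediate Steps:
F(w, p) = (-3 + w)/(-5 + p)
H(O, Z) = (-7 + O)/(½ + 5*Z/6) (H(O, Z) = (O - 7)/(Z + (-3 + Z)/(-5 - 1)) = (-7 + O)/(Z + (-3 + Z)/(-6)) = (-7 + O)/(Z - (-3 + Z)/6) = (-7 + O)/(Z + (½ - Z/6)) = (-7 + O)/(½ + 5*Z/6))
21979 + (-12 + H(0, -8))*(-73) = 21979 + (-12 + 6*(-7 + 0)/(3 + 5*(-8)))*(-73) = 21979 + (-12 + 6*(-7)/(3 - 40))*(-73) = 21979 + (-12 + 6*(-7)/(-37))*(-73) = 21979 + (-12 + 6*(-1/37)*(-7))*(-73) = 21979 + (-12 + 42/37)*(-73) = 21979 - 402/37*(-73) = 21979 + 29346/37 = 842569/37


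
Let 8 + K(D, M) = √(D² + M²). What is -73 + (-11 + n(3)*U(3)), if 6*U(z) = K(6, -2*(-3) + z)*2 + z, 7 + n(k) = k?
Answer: -226/3 - 4*√13 ≈ -89.755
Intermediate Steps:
n(k) = -7 + k
K(D, M) = -8 + √(D² + M²)
U(z) = -8/3 + √(36 + (6 + z)²)/3 + z/6 (U(z) = ((-8 + √(6² + (-2*(-3) + z)²))*2 + z)/6 = ((-8 + √(36 + (6 + z)²))*2 + z)/6 = ((-16 + 2*√(36 + (6 + z)²)) + z)/6 = (-16 + z + 2*√(36 + (6 + z)²))/6 = -8/3 + √(36 + (6 + z)²)/3 + z/6)
-73 + (-11 + n(3)*U(3)) = -73 + (-11 + (-7 + 3)*(-8/3 + √(36 + (6 + 3)²)/3 + (⅙)*3)) = -73 + (-11 - 4*(-8/3 + √(36 + 9²)/3 + ½)) = -73 + (-11 - 4*(-8/3 + √(36 + 81)/3 + ½)) = -73 + (-11 - 4*(-8/3 + √117/3 + ½)) = -73 + (-11 - 4*(-8/3 + (3*√13)/3 + ½)) = -73 + (-11 - 4*(-8/3 + √13 + ½)) = -73 + (-11 - 4*(-13/6 + √13)) = -73 + (-11 + (26/3 - 4*√13)) = -73 + (-7/3 - 4*√13) = -226/3 - 4*√13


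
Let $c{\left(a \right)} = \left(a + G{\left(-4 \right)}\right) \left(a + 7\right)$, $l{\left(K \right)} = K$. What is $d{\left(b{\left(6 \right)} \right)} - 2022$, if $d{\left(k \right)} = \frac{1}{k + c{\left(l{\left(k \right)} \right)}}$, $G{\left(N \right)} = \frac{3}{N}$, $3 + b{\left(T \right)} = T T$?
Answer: $- \frac{2675105}{1323} \approx -2022.0$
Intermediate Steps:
$b{\left(T \right)} = -3 + T^{2}$ ($b{\left(T \right)} = -3 + T T = -3 + T^{2}$)
$c{\left(a \right)} = \left(7 + a\right) \left(- \frac{3}{4} + a\right)$ ($c{\left(a \right)} = \left(a + \frac{3}{-4}\right) \left(a + 7\right) = \left(a + 3 \left(- \frac{1}{4}\right)\right) \left(7 + a\right) = \left(a - \frac{3}{4}\right) \left(7 + a\right) = \left(- \frac{3}{4} + a\right) \left(7 + a\right) = \left(7 + a\right) \left(- \frac{3}{4} + a\right)$)
$d{\left(k \right)} = \frac{1}{- \frac{21}{4} + k^{2} + \frac{29 k}{4}}$ ($d{\left(k \right)} = \frac{1}{k + \left(- \frac{21}{4} + k^{2} + \frac{25 k}{4}\right)} = \frac{1}{- \frac{21}{4} + k^{2} + \frac{29 k}{4}}$)
$d{\left(b{\left(6 \right)} \right)} - 2022 = \frac{4}{-21 + 4 \left(-3 + 6^{2}\right)^{2} + 29 \left(-3 + 6^{2}\right)} - 2022 = \frac{4}{-21 + 4 \left(-3 + 36\right)^{2} + 29 \left(-3 + 36\right)} - 2022 = \frac{4}{-21 + 4 \cdot 33^{2} + 29 \cdot 33} - 2022 = \frac{4}{-21 + 4 \cdot 1089 + 957} - 2022 = \frac{4}{-21 + 4356 + 957} - 2022 = \frac{4}{5292} - 2022 = 4 \cdot \frac{1}{5292} - 2022 = \frac{1}{1323} - 2022 = - \frac{2675105}{1323}$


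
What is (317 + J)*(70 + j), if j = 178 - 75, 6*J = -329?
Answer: 272129/6 ≈ 45355.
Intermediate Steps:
J = -329/6 (J = (1/6)*(-329) = -329/6 ≈ -54.833)
j = 103
(317 + J)*(70 + j) = (317 - 329/6)*(70 + 103) = (1573/6)*173 = 272129/6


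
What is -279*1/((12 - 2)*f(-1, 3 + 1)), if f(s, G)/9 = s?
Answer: 31/10 ≈ 3.1000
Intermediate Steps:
f(s, G) = 9*s
-279*1/((12 - 2)*f(-1, 3 + 1)) = -279*(-1/(9*(12 - 2))) = -279/((-9*10)) = -279/(-90) = -279*(-1/90) = 31/10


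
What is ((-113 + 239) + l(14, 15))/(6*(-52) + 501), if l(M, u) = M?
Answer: 20/27 ≈ 0.74074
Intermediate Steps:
((-113 + 239) + l(14, 15))/(6*(-52) + 501) = ((-113 + 239) + 14)/(6*(-52) + 501) = (126 + 14)/(-312 + 501) = 140/189 = (1/189)*140 = 20/27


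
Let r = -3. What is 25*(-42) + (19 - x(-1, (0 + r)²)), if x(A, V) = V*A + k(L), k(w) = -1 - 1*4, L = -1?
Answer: -1017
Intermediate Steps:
k(w) = -5 (k(w) = -1 - 4 = -5)
x(A, V) = -5 + A*V (x(A, V) = V*A - 5 = A*V - 5 = -5 + A*V)
25*(-42) + (19 - x(-1, (0 + r)²)) = 25*(-42) + (19 - (-5 - (0 - 3)²)) = -1050 + (19 - (-5 - 1*(-3)²)) = -1050 + (19 - (-5 - 1*9)) = -1050 + (19 - (-5 - 9)) = -1050 + (19 - 1*(-14)) = -1050 + (19 + 14) = -1050 + 33 = -1017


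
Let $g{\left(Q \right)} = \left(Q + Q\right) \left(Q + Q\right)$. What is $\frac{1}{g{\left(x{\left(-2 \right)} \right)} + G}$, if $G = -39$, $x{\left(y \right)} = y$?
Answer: $- \frac{1}{23} \approx -0.043478$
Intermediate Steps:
$g{\left(Q \right)} = 4 Q^{2}$ ($g{\left(Q \right)} = 2 Q 2 Q = 4 Q^{2}$)
$\frac{1}{g{\left(x{\left(-2 \right)} \right)} + G} = \frac{1}{4 \left(-2\right)^{2} - 39} = \frac{1}{4 \cdot 4 - 39} = \frac{1}{16 - 39} = \frac{1}{-23} = - \frac{1}{23}$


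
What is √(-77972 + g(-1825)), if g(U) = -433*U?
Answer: 19*√1973 ≈ 843.95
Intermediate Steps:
√(-77972 + g(-1825)) = √(-77972 - 433*(-1825)) = √(-77972 + 790225) = √712253 = 19*√1973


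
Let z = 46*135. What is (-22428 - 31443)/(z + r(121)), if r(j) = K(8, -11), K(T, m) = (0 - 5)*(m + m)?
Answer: -53871/6320 ≈ -8.5239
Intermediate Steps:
K(T, m) = -10*m
z = 6210
r(j) = 110 (r(j) = -10*(-11) = 110)
(-22428 - 31443)/(z + r(121)) = (-22428 - 31443)/(6210 + 110) = -53871/6320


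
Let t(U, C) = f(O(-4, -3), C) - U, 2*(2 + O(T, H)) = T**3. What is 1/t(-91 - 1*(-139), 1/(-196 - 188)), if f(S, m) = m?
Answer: -384/18433 ≈ -0.020832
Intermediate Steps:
O(T, H) = -2 + T**3/2
t(U, C) = C - U
1/t(-91 - 1*(-139), 1/(-196 - 188)) = 1/(1/(-196 - 188) - (-91 - 1*(-139))) = 1/(1/(-384) - (-91 + 139)) = 1/(-1/384 - 1*48) = 1/(-1/384 - 48) = 1/(-18433/384) = -384/18433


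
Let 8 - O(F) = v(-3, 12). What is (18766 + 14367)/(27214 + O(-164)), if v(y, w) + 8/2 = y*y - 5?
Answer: 33133/27222 ≈ 1.2171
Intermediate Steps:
v(y, w) = -9 + y² (v(y, w) = -4 + (y*y - 5) = -4 + (y² - 5) = -4 + (-5 + y²) = -9 + y²)
O(F) = 8 (O(F) = 8 - (-9 + (-3)²) = 8 - (-9 + 9) = 8 - 1*0 = 8 + 0 = 8)
(18766 + 14367)/(27214 + O(-164)) = (18766 + 14367)/(27214 + 8) = 33133/27222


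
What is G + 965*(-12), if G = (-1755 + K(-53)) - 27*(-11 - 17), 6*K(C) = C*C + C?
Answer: -36359/3 ≈ -12120.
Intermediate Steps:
K(C) = C/6 + C²/6 (K(C) = (C*C + C)/6 = (C² + C)/6 = (C + C²)/6 = C/6 + C²/6)
G = -1619/3 (G = (-1755 + (⅙)*(-53)*(1 - 53)) - 27*(-11 - 17) = (-1755 + (⅙)*(-53)*(-52)) - 27*(-28) = (-1755 + 1378/3) + 756 = -3887/3 + 756 = -1619/3 ≈ -539.67)
G + 965*(-12) = -1619/3 + 965*(-12) = -1619/3 - 11580 = -36359/3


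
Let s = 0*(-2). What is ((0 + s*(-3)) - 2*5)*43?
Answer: -430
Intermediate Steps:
s = 0
((0 + s*(-3)) - 2*5)*43 = ((0 + 0*(-3)) - 2*5)*43 = ((0 + 0) - 10)*43 = (0 - 10)*43 = -10*43 = -430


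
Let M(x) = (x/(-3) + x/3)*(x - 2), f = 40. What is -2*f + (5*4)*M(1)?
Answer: -80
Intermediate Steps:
M(x) = 0 (M(x) = (x*(-⅓) + x*(⅓))*(-2 + x) = (-x/3 + x/3)*(-2 + x) = 0*(-2 + x) = 0)
-2*f + (5*4)*M(1) = -2*40 + (5*4)*0 = -80 + 20*0 = -80 + 0 = -80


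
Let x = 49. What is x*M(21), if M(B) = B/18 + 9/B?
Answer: 469/6 ≈ 78.167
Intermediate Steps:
M(B) = 9/B + B/18 (M(B) = B*(1/18) + 9/B = B/18 + 9/B = 9/B + B/18)
x*M(21) = 49*(9/21 + (1/18)*21) = 49*(9*(1/21) + 7/6) = 49*(3/7 + 7/6) = 49*(67/42) = 469/6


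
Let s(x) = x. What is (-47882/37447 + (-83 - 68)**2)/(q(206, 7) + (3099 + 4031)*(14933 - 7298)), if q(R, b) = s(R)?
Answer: 853781165/2038530648932 ≈ 0.00041882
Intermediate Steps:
q(R, b) = R
(-47882/37447 + (-83 - 68)**2)/(q(206, 7) + (3099 + 4031)*(14933 - 7298)) = (-47882/37447 + (-83 - 68)**2)/(206 + (3099 + 4031)*(14933 - 7298)) = (-47882*1/37447 + (-151)**2)/(206 + 7130*7635) = (-47882/37447 + 22801)/(206 + 54437550) = (853781165/37447)/54437756 = (853781165/37447)*(1/54437756) = 853781165/2038530648932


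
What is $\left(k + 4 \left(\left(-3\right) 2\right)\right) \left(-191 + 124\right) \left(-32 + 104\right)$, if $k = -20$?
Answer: $212256$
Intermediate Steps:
$\left(k + 4 \left(\left(-3\right) 2\right)\right) \left(-191 + 124\right) \left(-32 + 104\right) = \left(-20 + 4 \left(\left(-3\right) 2\right)\right) \left(-191 + 124\right) \left(-32 + 104\right) = \left(-20 + 4 \left(-6\right)\right) \left(\left(-67\right) 72\right) = \left(-20 - 24\right) \left(-4824\right) = \left(-44\right) \left(-4824\right) = 212256$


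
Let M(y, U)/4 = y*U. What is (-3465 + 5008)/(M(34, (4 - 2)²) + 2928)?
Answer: 1543/3472 ≈ 0.44441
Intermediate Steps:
M(y, U) = 4*U*y (M(y, U) = 4*(y*U) = 4*(U*y) = 4*U*y)
(-3465 + 5008)/(M(34, (4 - 2)²) + 2928) = (-3465 + 5008)/(4*(4 - 2)²*34 + 2928) = 1543/(4*2²*34 + 2928) = 1543/(4*4*34 + 2928) = 1543/(544 + 2928) = 1543/3472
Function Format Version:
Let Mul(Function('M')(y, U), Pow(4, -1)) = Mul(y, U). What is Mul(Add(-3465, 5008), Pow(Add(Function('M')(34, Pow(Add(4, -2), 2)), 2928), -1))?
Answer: Rational(1543, 3472) ≈ 0.44441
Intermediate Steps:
Function('M')(y, U) = Mul(4, U, y) (Function('M')(y, U) = Mul(4, Mul(y, U)) = Mul(4, Mul(U, y)) = Mul(4, U, y))
Mul(Add(-3465, 5008), Pow(Add(Function('M')(34, Pow(Add(4, -2), 2)), 2928), -1)) = Mul(Add(-3465, 5008), Pow(Add(Mul(4, Pow(Add(4, -2), 2), 34), 2928), -1)) = Mul(1543, Pow(Add(Mul(4, Pow(2, 2), 34), 2928), -1)) = Mul(1543, Pow(Add(Mul(4, 4, 34), 2928), -1)) = Mul(1543, Pow(Add(544, 2928), -1)) = Mul(1543, Pow(3472, -1)) = Mul(1543, Rational(1, 3472)) = Rational(1543, 3472)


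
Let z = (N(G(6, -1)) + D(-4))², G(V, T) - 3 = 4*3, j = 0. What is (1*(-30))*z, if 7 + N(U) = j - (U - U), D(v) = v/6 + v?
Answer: -12250/3 ≈ -4083.3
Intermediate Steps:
G(V, T) = 15 (G(V, T) = 3 + 4*3 = 3 + 12 = 15)
D(v) = 7*v/6 (D(v) = v*(⅙) + v = v/6 + v = 7*v/6)
N(U) = -7 (N(U) = -7 + (0 - (U - U)) = -7 + (0 - 1*0) = -7 + (0 + 0) = -7 + 0 = -7)
z = 1225/9 (z = (-7 + (7/6)*(-4))² = (-7 - 14/3)² = (-35/3)² = 1225/9 ≈ 136.11)
(1*(-30))*z = (1*(-30))*(1225/9) = -30*1225/9 = -12250/3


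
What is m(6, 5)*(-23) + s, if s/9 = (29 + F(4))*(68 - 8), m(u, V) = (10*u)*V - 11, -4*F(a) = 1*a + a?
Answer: 7933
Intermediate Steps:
F(a) = -a/2 (F(a) = -(1*a + a)/4 = -(a + a)/4 = -a/2)
m(u, V) = -11 + 10*V*u (m(u, V) = 10*V*u - 11 = -11 + 10*V*u)
s = 14580 (s = 9*((29 - 1/2*4)*(68 - 8)) = 9*((29 - 2)*60) = 9*(27*60) = 9*1620 = 14580)
m(6, 5)*(-23) + s = (-11 + 10*5*6)*(-23) + 14580 = (-11 + 300)*(-23) + 14580 = 289*(-23) + 14580 = -6647 + 14580 = 7933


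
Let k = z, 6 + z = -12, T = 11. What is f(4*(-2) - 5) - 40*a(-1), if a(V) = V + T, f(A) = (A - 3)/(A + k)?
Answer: -12384/31 ≈ -399.48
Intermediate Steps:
z = -18 (z = -6 - 12 = -18)
k = -18
f(A) = (-3 + A)/(-18 + A) (f(A) = (A - 3)/(A - 18) = (-3 + A)/(-18 + A))
a(V) = 11 + V (a(V) = V + 11 = 11 + V)
f(4*(-2) - 5) - 40*a(-1) = (-3 + (4*(-2) - 5))/(-18 + (4*(-2) - 5)) - 40*(11 - 1) = (-3 + (-8 - 5))/(-18 + (-8 - 5)) - 40*10 = (-3 - 13)/(-18 - 13) - 400 = -16/(-31) - 400 = -1/31*(-16) - 400 = 16/31 - 400 = -12384/31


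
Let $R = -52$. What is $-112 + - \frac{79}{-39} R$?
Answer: $- \frac{652}{3} \approx -217.33$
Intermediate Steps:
$-112 + - \frac{79}{-39} R = -112 + - \frac{79}{-39} \left(-52\right) = -112 + \left(-79\right) \left(- \frac{1}{39}\right) \left(-52\right) = -112 + \frac{79}{39} \left(-52\right) = -112 - \frac{316}{3} = - \frac{652}{3}$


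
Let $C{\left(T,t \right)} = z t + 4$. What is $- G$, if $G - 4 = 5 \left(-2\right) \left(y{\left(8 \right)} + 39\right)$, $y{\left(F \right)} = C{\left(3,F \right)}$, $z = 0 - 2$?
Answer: $266$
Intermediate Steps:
$z = -2$
$C{\left(T,t \right)} = 4 - 2 t$ ($C{\left(T,t \right)} = - 2 t + 4 = 4 - 2 t$)
$y{\left(F \right)} = 4 - 2 F$
$G = -266$ ($G = 4 + 5 \left(-2\right) \left(\left(4 - 16\right) + 39\right) = 4 - 10 \left(\left(4 - 16\right) + 39\right) = 4 - 10 \left(-12 + 39\right) = 4 - 270 = -266$)
$- G = \left(-1\right) \left(-266\right) = 266$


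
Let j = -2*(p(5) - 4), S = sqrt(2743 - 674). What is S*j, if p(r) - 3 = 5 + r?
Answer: -18*sqrt(2069) ≈ -818.75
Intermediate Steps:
p(r) = 8 + r (p(r) = 3 + (5 + r) = 8 + r)
S = sqrt(2069) ≈ 45.486
j = -18 (j = -2*((8 + 5) - 4) = -2*(13 - 4) = -2*9 = -18)
S*j = sqrt(2069)*(-18) = -18*sqrt(2069)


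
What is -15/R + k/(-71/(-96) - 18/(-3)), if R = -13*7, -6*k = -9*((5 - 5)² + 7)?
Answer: 101433/58877 ≈ 1.7228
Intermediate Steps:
k = 21/2 (k = -(-3)*((5 - 5)² + 7)/2 = -(-3)*(0² + 7)/2 = -(-3)*(0 + 7)/2 = -(-3)*7/2 = -⅙*(-63) = 21/2 ≈ 10.500)
R = -91
-15/R + k/(-71/(-96) - 18/(-3)) = -15/(-91) + 21/(2*(-71/(-96) - 18/(-3))) = -15*(-1/91) + 21/(2*(-71*(-1/96) - 18*(-⅓))) = 15/91 + 21/(2*(71/96 + 6)) = 15/91 + 21/(2*(647/96)) = 15/91 + (21/2)*(96/647) = 15/91 + 1008/647 = 101433/58877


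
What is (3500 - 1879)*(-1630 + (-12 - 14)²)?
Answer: -1546434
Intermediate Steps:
(3500 - 1879)*(-1630 + (-12 - 14)²) = 1621*(-1630 + (-26)²) = 1621*(-1630 + 676) = 1621*(-954) = -1546434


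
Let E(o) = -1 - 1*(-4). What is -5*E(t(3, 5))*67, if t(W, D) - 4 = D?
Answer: -1005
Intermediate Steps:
t(W, D) = 4 + D
E(o) = 3 (E(o) = -1 + 4 = 3)
-5*E(t(3, 5))*67 = -5*3*67 = -15*67 = -1005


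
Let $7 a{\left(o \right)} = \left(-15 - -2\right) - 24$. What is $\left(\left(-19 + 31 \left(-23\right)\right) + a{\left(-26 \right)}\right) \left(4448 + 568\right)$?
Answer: $- \frac{25887576}{7} \approx -3.6982 \cdot 10^{6}$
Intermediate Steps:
$a{\left(o \right)} = - \frac{37}{7}$ ($a{\left(o \right)} = \frac{\left(-15 - -2\right) - 24}{7} = \frac{\left(-15 + 2\right) - 24}{7} = \frac{-13 - 24}{7} = \frac{1}{7} \left(-37\right) = - \frac{37}{7}$)
$\left(\left(-19 + 31 \left(-23\right)\right) + a{\left(-26 \right)}\right) \left(4448 + 568\right) = \left(\left(-19 + 31 \left(-23\right)\right) - \frac{37}{7}\right) \left(4448 + 568\right) = \left(\left(-19 - 713\right) - \frac{37}{7}\right) 5016 = \left(-732 - \frac{37}{7}\right) 5016 = \left(- \frac{5161}{7}\right) 5016 = - \frac{25887576}{7}$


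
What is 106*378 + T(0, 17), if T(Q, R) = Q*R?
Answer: 40068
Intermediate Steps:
106*378 + T(0, 17) = 106*378 + 0*17 = 40068 + 0 = 40068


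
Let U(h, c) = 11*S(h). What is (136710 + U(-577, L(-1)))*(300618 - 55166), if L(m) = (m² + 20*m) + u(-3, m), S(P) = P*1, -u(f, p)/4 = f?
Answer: 31997859076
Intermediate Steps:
u(f, p) = -4*f
S(P) = P
L(m) = 12 + m² + 20*m (L(m) = (m² + 20*m) - 4*(-3) = (m² + 20*m) + 12 = 12 + m² + 20*m)
U(h, c) = 11*h
(136710 + U(-577, L(-1)))*(300618 - 55166) = (136710 + 11*(-577))*(300618 - 55166) = (136710 - 6347)*245452 = 130363*245452 = 31997859076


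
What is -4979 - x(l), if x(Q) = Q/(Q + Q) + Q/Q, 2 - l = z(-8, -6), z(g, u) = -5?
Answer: -9961/2 ≈ -4980.5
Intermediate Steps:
l = 7 (l = 2 - 1*(-5) = 2 + 5 = 7)
x(Q) = 3/2 (x(Q) = Q/((2*Q)) + 1 = Q*(1/(2*Q)) + 1 = ½ + 1 = 3/2)
-4979 - x(l) = -4979 - 1*3/2 = -4979 - 3/2 = -9961/2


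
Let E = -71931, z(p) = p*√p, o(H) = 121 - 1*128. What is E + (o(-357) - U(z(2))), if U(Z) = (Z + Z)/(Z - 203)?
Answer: -2963917522/41201 + 812*√2/41201 ≈ -71938.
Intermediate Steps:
o(H) = -7 (o(H) = 121 - 128 = -7)
z(p) = p^(3/2)
U(Z) = 2*Z/(-203 + Z) (U(Z) = (2*Z)/(-203 + Z) = 2*Z/(-203 + Z))
E + (o(-357) - U(z(2))) = -71931 + (-7 - 2*2^(3/2)/(-203 + 2^(3/2))) = -71931 + (-7 - 2*2*√2/(-203 + 2*√2)) = -71931 + (-7 - 4*√2/(-203 + 2*√2)) = -71938 - 4*√2/(-203 + 2*√2)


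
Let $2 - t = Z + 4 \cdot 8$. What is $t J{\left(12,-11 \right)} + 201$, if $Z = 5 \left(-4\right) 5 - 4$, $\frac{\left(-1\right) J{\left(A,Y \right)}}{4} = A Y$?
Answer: $39273$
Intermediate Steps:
$J{\left(A,Y \right)} = - 4 A Y$
$Z = -104$ ($Z = \left(-20\right) 5 - 4 = -100 - 4 = -104$)
$t = 74$ ($t = 2 - \left(-104 + 4 \cdot 8\right) = 2 - \left(-104 + 32\right) = 2 - -72 = 2 + 72 = 74$)
$t J{\left(12,-11 \right)} + 201 = 74 \left(\left(-4\right) 12 \left(-11\right)\right) + 201 = 74 \cdot 528 + 201 = 39072 + 201 = 39273$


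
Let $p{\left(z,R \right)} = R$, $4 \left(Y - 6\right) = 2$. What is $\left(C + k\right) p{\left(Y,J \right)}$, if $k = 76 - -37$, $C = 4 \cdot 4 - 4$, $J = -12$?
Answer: $-1500$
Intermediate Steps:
$Y = \frac{13}{2}$ ($Y = 6 + \frac{1}{4} \cdot 2 = 6 + \frac{1}{2} = \frac{13}{2} \approx 6.5$)
$C = 12$ ($C = 16 - 4 = 12$)
$k = 113$ ($k = 76 + 37 = 113$)
$\left(C + k\right) p{\left(Y,J \right)} = \left(12 + 113\right) \left(-12\right) = 125 \left(-12\right) = -1500$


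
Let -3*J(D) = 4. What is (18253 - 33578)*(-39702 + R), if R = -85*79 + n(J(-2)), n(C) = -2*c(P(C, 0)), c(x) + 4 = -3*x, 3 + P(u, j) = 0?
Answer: 711493775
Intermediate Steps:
J(D) = -4/3 (J(D) = -1/3*4 = -4/3)
P(u, j) = -3 (P(u, j) = -3 + 0 = -3)
c(x) = -4 - 3*x
n(C) = -10 (n(C) = -2*(-4 - 3*(-3)) = -2*(-4 + 9) = -2*5 = -10)
R = -6725 (R = -85*79 - 10 = -6715 - 10 = -6725)
(18253 - 33578)*(-39702 + R) = (18253 - 33578)*(-39702 - 6725) = -15325*(-46427) = 711493775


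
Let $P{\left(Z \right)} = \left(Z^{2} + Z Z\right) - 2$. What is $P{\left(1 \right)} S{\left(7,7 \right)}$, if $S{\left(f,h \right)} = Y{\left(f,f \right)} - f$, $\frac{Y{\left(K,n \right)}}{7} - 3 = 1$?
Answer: $0$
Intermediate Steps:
$Y{\left(K,n \right)} = 28$ ($Y{\left(K,n \right)} = 21 + 7 \cdot 1 = 21 + 7 = 28$)
$P{\left(Z \right)} = -2 + 2 Z^{2}$ ($P{\left(Z \right)} = \left(Z^{2} + Z^{2}\right) - 2 = 2 Z^{2} - 2 = -2 + 2 Z^{2}$)
$S{\left(f,h \right)} = 28 - f$
$P{\left(1 \right)} S{\left(7,7 \right)} = \left(-2 + 2 \cdot 1^{2}\right) \left(28 - 7\right) = \left(-2 + 2 \cdot 1\right) \left(28 - 7\right) = \left(-2 + 2\right) 21 = 0 \cdot 21 = 0$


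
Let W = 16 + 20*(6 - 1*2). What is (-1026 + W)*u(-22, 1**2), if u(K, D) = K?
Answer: 20460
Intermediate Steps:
W = 96 (W = 16 + 20*(6 - 2) = 16 + 20*4 = 16 + 80 = 96)
(-1026 + W)*u(-22, 1**2) = (-1026 + 96)*(-22) = -930*(-22) = 20460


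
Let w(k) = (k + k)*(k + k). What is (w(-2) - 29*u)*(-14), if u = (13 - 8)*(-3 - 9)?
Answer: -24584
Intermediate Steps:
w(k) = 4*k² (w(k) = (2*k)*(2*k) = 4*k²)
u = -60 (u = 5*(-12) = -60)
(w(-2) - 29*u)*(-14) = (4*(-2)² - 29*(-60))*(-14) = (4*4 + 1740)*(-14) = (16 + 1740)*(-14) = 1756*(-14) = -24584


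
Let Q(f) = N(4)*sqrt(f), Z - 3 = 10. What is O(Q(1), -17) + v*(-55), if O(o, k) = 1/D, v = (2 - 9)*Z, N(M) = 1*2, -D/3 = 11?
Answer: 165164/33 ≈ 5005.0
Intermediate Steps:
D = -33 (D = -3*11 = -33)
N(M) = 2
Z = 13 (Z = 3 + 10 = 13)
Q(f) = 2*sqrt(f)
v = -91 (v = (2 - 9)*13 = -7*13 = -91)
O(o, k) = -1/33 (O(o, k) = 1/(-33) = -1/33)
O(Q(1), -17) + v*(-55) = -1/33 - 91*(-55) = -1/33 + 5005 = 165164/33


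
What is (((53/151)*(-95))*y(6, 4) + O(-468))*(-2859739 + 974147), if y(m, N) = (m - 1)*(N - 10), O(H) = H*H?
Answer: -62646293905008/151 ≈ -4.1488e+11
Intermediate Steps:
O(H) = H²
y(m, N) = (-1 + m)*(-10 + N)
(((53/151)*(-95))*y(6, 4) + O(-468))*(-2859739 + 974147) = (((53/151)*(-95))*(10 - 1*4 - 10*6 + 4*6) + (-468)²)*(-2859739 + 974147) = (((53*(1/151))*(-95))*(10 - 4 - 60 + 24) + 219024)*(-1885592) = (((53/151)*(-95))*(-30) + 219024)*(-1885592) = (-5035/151*(-30) + 219024)*(-1885592) = (151050/151 + 219024)*(-1885592) = (33223674/151)*(-1885592) = -62646293905008/151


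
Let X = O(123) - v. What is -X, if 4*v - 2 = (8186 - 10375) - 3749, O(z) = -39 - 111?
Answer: -1334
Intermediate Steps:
O(z) = -150
v = -1484 (v = ½ + ((8186 - 10375) - 3749)/4 = ½ + (-2189 - 3749)/4 = ½ + (¼)*(-5938) = ½ - 2969/2 = -1484)
X = 1334 (X = -150 - 1*(-1484) = -150 + 1484 = 1334)
-X = -1*1334 = -1334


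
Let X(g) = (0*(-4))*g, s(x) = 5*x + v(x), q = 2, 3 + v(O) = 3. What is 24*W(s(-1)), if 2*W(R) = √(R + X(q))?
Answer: 12*I*√5 ≈ 26.833*I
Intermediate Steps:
v(O) = 0 (v(O) = -3 + 3 = 0)
s(x) = 5*x (s(x) = 5*x + 0 = 5*x)
X(g) = 0 (X(g) = 0*g = 0)
W(R) = √R/2 (W(R) = √(R + 0)/2 = √R/2)
24*W(s(-1)) = 24*(√(5*(-1))/2) = 24*(√(-5)/2) = 24*((I*√5)/2) = 24*(I*√5/2) = 12*I*√5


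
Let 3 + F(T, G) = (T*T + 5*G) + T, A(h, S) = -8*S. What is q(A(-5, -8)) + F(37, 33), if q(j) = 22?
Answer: 1590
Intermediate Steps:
F(T, G) = -3 + T + T² + 5*G (F(T, G) = -3 + ((T*T + 5*G) + T) = -3 + ((T² + 5*G) + T) = -3 + (T + T² + 5*G) = -3 + T + T² + 5*G)
q(A(-5, -8)) + F(37, 33) = 22 + (-3 + 37 + 37² + 5*33) = 22 + (-3 + 37 + 1369 + 165) = 22 + 1568 = 1590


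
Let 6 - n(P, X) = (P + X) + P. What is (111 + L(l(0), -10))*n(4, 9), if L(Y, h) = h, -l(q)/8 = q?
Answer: -1111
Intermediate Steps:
l(q) = -8*q
n(P, X) = 6 - X - 2*P (n(P, X) = 6 - ((P + X) + P) = 6 - (X + 2*P) = 6 + (-X - 2*P) = 6 - X - 2*P)
(111 + L(l(0), -10))*n(4, 9) = (111 - 10)*(6 - 1*9 - 2*4) = 101*(6 - 9 - 8) = 101*(-11) = -1111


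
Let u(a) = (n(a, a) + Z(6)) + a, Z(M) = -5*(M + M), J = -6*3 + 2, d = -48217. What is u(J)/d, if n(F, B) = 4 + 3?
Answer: 69/48217 ≈ 0.0014310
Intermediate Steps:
J = -16 (J = -18 + 2 = -16)
n(F, B) = 7
Z(M) = -10*M
u(a) = -53 + a (u(a) = (7 - 10*6) + a = (7 - 60) + a = -53 + a)
u(J)/d = (-53 - 16)/(-48217) = -69*(-1/48217) = 69/48217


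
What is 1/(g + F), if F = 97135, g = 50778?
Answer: 1/147913 ≈ 6.7607e-6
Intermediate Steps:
1/(g + F) = 1/(50778 + 97135) = 1/147913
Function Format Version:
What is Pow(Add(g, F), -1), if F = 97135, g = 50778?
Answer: Rational(1, 147913) ≈ 6.7607e-6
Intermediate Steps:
Pow(Add(g, F), -1) = Pow(Add(50778, 97135), -1) = Pow(147913, -1) = Rational(1, 147913)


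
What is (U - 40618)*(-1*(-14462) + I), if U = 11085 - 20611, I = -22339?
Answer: 394984288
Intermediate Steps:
U = -9526
(U - 40618)*(-1*(-14462) + I) = (-9526 - 40618)*(-1*(-14462) - 22339) = -50144*(14462 - 22339) = -50144*(-7877) = 394984288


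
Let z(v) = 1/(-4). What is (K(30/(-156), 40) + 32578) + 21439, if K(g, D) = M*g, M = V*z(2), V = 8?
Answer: 702226/13 ≈ 54017.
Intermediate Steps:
z(v) = -1/4
M = -2 (M = 8*(-1/4) = -2)
K(g, D) = -2*g
(K(30/(-156), 40) + 32578) + 21439 = (-60/(-156) + 32578) + 21439 = (-60*(-1)/156 + 32578) + 21439 = (-2*(-5/26) + 32578) + 21439 = (5/13 + 32578) + 21439 = 423519/13 + 21439 = 702226/13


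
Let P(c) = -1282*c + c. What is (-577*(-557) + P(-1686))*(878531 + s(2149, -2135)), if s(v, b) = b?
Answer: 2174474317380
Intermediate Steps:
P(c) = -1281*c
(-577*(-557) + P(-1686))*(878531 + s(2149, -2135)) = (-577*(-557) - 1281*(-1686))*(878531 - 2135) = (321389 + 2159766)*876396 = 2481155*876396 = 2174474317380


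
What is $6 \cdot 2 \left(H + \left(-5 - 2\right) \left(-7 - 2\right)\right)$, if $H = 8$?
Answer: $852$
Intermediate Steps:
$6 \cdot 2 \left(H + \left(-5 - 2\right) \left(-7 - 2\right)\right) = 6 \cdot 2 \left(8 + \left(-5 - 2\right) \left(-7 - 2\right)\right) = 12 \left(8 - -63\right) = 12 \left(8 + 63\right) = 12 \cdot 71 = 852$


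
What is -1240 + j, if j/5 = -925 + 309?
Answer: -4320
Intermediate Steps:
j = -3080 (j = 5*(-925 + 309) = 5*(-616) = -3080)
-1240 + j = -1240 - 3080 = -4320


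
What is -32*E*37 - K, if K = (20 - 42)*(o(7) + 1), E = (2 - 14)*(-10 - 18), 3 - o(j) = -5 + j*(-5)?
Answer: -396856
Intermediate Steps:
o(j) = 8 + 5*j (o(j) = 3 - (-5 + j*(-5)) = 3 - (-5 - 5*j) = 3 + (5 + 5*j) = 8 + 5*j)
E = 336 (E = -12*(-28) = 336)
K = -968 (K = (20 - 42)*((8 + 5*7) + 1) = -22*((8 + 35) + 1) = -22*(43 + 1) = -22*44 = -968)
-32*E*37 - K = -32*336*37 - 1*(-968) = -10752*37 + 968 = -397824 + 968 = -396856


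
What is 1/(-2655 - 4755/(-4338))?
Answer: -1446/3837545 ≈ -0.00037680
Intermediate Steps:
1/(-2655 - 4755/(-4338)) = 1/(-2655 - 4755*(-1/4338)) = 1/(-2655 + 1585/1446) = 1/(-3837545/1446) = -1446/3837545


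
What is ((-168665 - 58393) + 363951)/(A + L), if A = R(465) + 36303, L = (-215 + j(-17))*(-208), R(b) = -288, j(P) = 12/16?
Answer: 136893/80579 ≈ 1.6989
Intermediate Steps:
j(P) = ¾ (j(P) = 12*(1/16) = ¾)
L = 44564 (L = (-215 + ¾)*(-208) = -857/4*(-208) = 44564)
A = 36015 (A = -288 + 36303 = 36015)
((-168665 - 58393) + 363951)/(A + L) = ((-168665 - 58393) + 363951)/(36015 + 44564) = (-227058 + 363951)/80579 = 136893*(1/80579) = 136893/80579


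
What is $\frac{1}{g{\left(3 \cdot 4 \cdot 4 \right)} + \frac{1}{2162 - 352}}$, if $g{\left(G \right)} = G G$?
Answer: $\frac{1810}{4170241} \approx 0.00043403$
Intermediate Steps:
$g{\left(G \right)} = G^{2}$
$\frac{1}{g{\left(3 \cdot 4 \cdot 4 \right)} + \frac{1}{2162 - 352}} = \frac{1}{\left(3 \cdot 4 \cdot 4\right)^{2} + \frac{1}{2162 - 352}} = \frac{1}{\left(12 \cdot 4\right)^{2} + \frac{1}{1810}} = \frac{1}{48^{2} + \frac{1}{1810}} = \frac{1}{2304 + \frac{1}{1810}} = \frac{1}{\frac{4170241}{1810}} = \frac{1810}{4170241}$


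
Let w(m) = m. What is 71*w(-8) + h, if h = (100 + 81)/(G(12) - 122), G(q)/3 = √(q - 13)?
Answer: -8481306/14893 - 543*I/14893 ≈ -569.48 - 0.03646*I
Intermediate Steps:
G(q) = 3*√(-13 + q) (G(q) = 3*√(q - 13) = 3*√(-13 + q))
h = 181*(-122 - 3*I)/14893 (h = (100 + 81)/(3*√(-13 + 12) - 122) = 181/(3*√(-1) - 122) = 181/(3*I - 122) = 181/(-122 + 3*I) = 181*((-122 - 3*I)/14893) = 181*(-122 - 3*I)/14893 ≈ -1.4827 - 0.03646*I)
71*w(-8) + h = 71*(-8) + (-22082/14893 - 543*I/14893) = -568 + (-22082/14893 - 543*I/14893) = -8481306/14893 - 543*I/14893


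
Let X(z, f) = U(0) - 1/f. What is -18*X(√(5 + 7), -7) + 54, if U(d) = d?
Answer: 360/7 ≈ 51.429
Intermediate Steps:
X(z, f) = -1/f (X(z, f) = 0 - 1/f = -1/f)
-18*X(√(5 + 7), -7) + 54 = -(-18)/(-7) + 54 = -(-18)*(-1)/7 + 54 = -18*⅐ + 54 = -18/7 + 54 = 360/7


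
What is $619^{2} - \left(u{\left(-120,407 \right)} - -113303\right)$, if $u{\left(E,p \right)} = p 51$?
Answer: $249101$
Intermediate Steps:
$u{\left(E,p \right)} = 51 p$
$619^{2} - \left(u{\left(-120,407 \right)} - -113303\right) = 619^{2} - \left(51 \cdot 407 - -113303\right) = 383161 - \left(20757 + 113303\right) = 383161 - 134060 = 249101$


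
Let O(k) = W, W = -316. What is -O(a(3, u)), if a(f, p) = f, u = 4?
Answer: 316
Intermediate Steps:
O(k) = -316
-O(a(3, u)) = -1*(-316) = 316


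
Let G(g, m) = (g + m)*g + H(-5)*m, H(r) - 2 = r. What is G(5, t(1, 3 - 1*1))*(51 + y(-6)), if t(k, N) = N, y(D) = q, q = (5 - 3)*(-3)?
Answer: 1305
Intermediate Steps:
q = -6 (q = 2*(-3) = -6)
H(r) = 2 + r
y(D) = -6
G(g, m) = -3*m + g*(g + m) (G(g, m) = (g + m)*g + (2 - 5)*m = g*(g + m) - 3*m = -3*m + g*(g + m))
G(5, t(1, 3 - 1*1))*(51 + y(-6)) = (5**2 - 3*(3 - 1*1) + 5*(3 - 1*1))*(51 - 6) = (25 - 3*(3 - 1) + 5*(3 - 1))*45 = (25 - 3*2 + 5*2)*45 = (25 - 6 + 10)*45 = 29*45 = 1305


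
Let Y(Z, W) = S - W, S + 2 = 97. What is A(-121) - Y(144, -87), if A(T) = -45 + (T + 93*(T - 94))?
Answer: -20343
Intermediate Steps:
S = 95 (S = -2 + 97 = 95)
Y(Z, W) = 95 - W
A(T) = -8787 + 94*T (A(T) = -45 + (T + 93*(-94 + T)) = -45 + (T + (-8742 + 93*T)) = -45 + (-8742 + 94*T) = -8787 + 94*T)
A(-121) - Y(144, -87) = (-8787 + 94*(-121)) - (95 - 1*(-87)) = (-8787 - 11374) - (95 + 87) = -20161 - 1*182 = -20161 - 182 = -20343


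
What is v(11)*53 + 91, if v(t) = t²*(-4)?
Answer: -25561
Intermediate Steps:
v(t) = -4*t²
v(11)*53 + 91 = -4*11²*53 + 91 = -4*121*53 + 91 = -484*53 + 91 = -25652 + 91 = -25561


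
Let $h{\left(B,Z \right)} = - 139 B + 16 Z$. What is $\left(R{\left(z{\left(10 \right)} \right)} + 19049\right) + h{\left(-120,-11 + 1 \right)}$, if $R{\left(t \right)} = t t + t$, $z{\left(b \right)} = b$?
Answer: $35679$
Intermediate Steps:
$R{\left(t \right)} = t + t^{2}$ ($R{\left(t \right)} = t^{2} + t = t + t^{2}$)
$\left(R{\left(z{\left(10 \right)} \right)} + 19049\right) + h{\left(-120,-11 + 1 \right)} = \left(10 \left(1 + 10\right) + 19049\right) + \left(\left(-139\right) \left(-120\right) + 16 \left(-11 + 1\right)\right) = \left(10 \cdot 11 + 19049\right) + \left(16680 + 16 \left(-10\right)\right) = \left(110 + 19049\right) + \left(16680 - 160\right) = 19159 + 16520 = 35679$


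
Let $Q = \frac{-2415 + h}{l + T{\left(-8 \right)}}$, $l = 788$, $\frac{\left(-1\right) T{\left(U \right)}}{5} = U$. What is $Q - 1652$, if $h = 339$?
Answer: $- \frac{114161}{69} \approx -1654.5$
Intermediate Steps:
$T{\left(U \right)} = - 5 U$
$Q = - \frac{173}{69}$ ($Q = \frac{-2415 + 339}{788 - -40} = - \frac{2076}{788 + 40} = - \frac{2076}{828} = \left(-2076\right) \frac{1}{828} = - \frac{173}{69} \approx -2.5072$)
$Q - 1652 = - \frac{173}{69} - 1652 = - \frac{114161}{69}$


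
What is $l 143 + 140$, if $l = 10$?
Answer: $1570$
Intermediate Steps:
$l 143 + 140 = 10 \cdot 143 + 140 = 1430 + 140 = 1570$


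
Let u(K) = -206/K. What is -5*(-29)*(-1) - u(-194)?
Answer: -14168/97 ≈ -146.06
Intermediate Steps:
-5*(-29)*(-1) - u(-194) = -5*(-29)*(-1) - (-206)/(-194) = 145*(-1) - (-206)*(-1)/194 = -145 - 1*103/97 = -145 - 103/97 = -14168/97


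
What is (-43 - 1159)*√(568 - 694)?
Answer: -3606*I*√14 ≈ -13492.0*I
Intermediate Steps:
(-43 - 1159)*√(568 - 694) = -3606*I*√14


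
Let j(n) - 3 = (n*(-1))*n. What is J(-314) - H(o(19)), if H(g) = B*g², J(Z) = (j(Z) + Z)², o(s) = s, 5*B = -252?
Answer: 48913064217/5 ≈ 9.7826e+9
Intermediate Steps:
B = -252/5 (B = (⅕)*(-252) = -252/5 ≈ -50.400)
j(n) = 3 - n² (j(n) = 3 + (n*(-1))*n = 3 + (-n)*n = 3 - n²)
J(Z) = (3 + Z - Z²)² (J(Z) = ((3 - Z²) + Z)² = (3 + Z - Z²)²)
H(g) = -252*g²/5
J(-314) - H(o(19)) = (3 - 314 - 1*(-314)²)² - (-252)*19²/5 = (3 - 314 - 1*98596)² - (-252)*361/5 = (3 - 314 - 98596)² - 1*(-90972/5) = (-98907)² + 90972/5 = 9782594649 + 90972/5 = 48913064217/5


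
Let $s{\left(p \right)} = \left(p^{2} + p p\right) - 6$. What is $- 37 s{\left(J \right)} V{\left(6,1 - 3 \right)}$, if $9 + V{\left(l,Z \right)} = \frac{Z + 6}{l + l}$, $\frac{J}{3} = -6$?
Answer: $205868$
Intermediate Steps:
$J = -18$ ($J = 3 \left(-6\right) = -18$)
$V{\left(l,Z \right)} = -9 + \frac{6 + Z}{2 l}$ ($V{\left(l,Z \right)} = -9 + \frac{Z + 6}{l + l} = -9 + \frac{6 + Z}{2 l}$)
$s{\left(p \right)} = -6 + 2 p^{2}$ ($s{\left(p \right)} = \left(p^{2} + p^{2}\right) - 6 = 2 p^{2} - 6 = -6 + 2 p^{2}$)
$- 37 s{\left(J \right)} V{\left(6,1 - 3 \right)} = - 37 \left(-6 + 2 \left(-18\right)^{2}\right) \frac{6 + \left(1 - 3\right) - 108}{2 \cdot 6} = - 37 \left(-6 + 2 \cdot 324\right) \frac{1}{2} \cdot \frac{1}{6} \left(6 + \left(1 - 3\right) - 108\right) = - 37 \left(-6 + 648\right) \frac{1}{2} \cdot \frac{1}{6} \left(6 - 2 - 108\right) = \left(-37\right) 642 \cdot \frac{1}{2} \cdot \frac{1}{6} \left(-104\right) = \left(-23754\right) \left(- \frac{26}{3}\right) = 205868$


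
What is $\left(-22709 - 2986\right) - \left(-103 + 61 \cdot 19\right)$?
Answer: $-26751$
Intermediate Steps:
$\left(-22709 - 2986\right) - \left(-103 + 61 \cdot 19\right) = -25695 - \left(-103 + 1159\right) = -25695 - 1056 = -26751$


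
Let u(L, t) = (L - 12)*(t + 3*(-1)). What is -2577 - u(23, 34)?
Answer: -2918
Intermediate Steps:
u(L, t) = (-12 + L)*(-3 + t) (u(L, t) = (-12 + L)*(t - 3) = (-12 + L)*(-3 + t))
-2577 - u(23, 34) = -2577 - (36 - 12*34 - 3*23 + 23*34) = -2577 - (36 - 408 - 69 + 782) = -2577 - 1*341 = -2577 - 341 = -2918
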